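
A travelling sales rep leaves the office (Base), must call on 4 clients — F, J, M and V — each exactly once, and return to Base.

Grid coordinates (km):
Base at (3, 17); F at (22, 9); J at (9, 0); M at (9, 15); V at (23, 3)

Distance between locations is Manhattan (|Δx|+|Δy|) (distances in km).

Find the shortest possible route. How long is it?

74 km — the shortest possible round trip.

There are 12 distinct closed tours to check (reversals are equivalent).
Base→F→J→M→V→Base: 27+22+15+26+34 = 124
Base→F→J→V→M→Base: 27+22+17+26+8 = 100
Base→F→M→J→V→Base: 27+19+15+17+34 = 112
Base→F→M→V→J→Base: 27+19+26+17+23 = 112
Base→F→V→J→M→Base: 27+7+17+15+8 = 74
Base→F→V→M→J→Base: 27+7+26+15+23 = 98
Base→J→F→M→V→Base: 23+22+19+26+34 = 124
Base→J→F→V→M→Base: 23+22+7+26+8 = 86
Base→J→M→F→V→Base: 23+15+19+7+34 = 98
Base→J→V→F→M→Base: 23+17+7+19+8 = 74
Base→M→F→J→V→Base: 8+19+22+17+34 = 100
Base→M→J→F→V→Base: 8+15+22+7+34 = 86
The minimum is 74.
One optimal route: Base → F → V → J → M → Base (or its reverse).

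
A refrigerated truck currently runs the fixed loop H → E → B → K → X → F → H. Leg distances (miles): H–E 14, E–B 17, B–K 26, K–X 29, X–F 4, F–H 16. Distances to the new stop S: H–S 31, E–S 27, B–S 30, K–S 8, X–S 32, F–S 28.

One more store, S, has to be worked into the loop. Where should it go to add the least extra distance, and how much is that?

Insertion cost between consecutive stops i–j is d(i,S) + d(S,j) − d(i,j):
  between H and E: 31 + 27 − 14 = 44
  between E and B: 27 + 30 − 17 = 40
  between B and K: 30 + 8 − 26 = 12
  between K and X: 8 + 32 − 29 = 11
  between X and F: 32 + 28 − 4 = 56
  between F and H: 28 + 31 − 16 = 43
Cheapest insertion is between K and X, adding 11.
New total = 106 + 11 = 117.

Minimum extra distance: 11 miles, inserting S between K and X.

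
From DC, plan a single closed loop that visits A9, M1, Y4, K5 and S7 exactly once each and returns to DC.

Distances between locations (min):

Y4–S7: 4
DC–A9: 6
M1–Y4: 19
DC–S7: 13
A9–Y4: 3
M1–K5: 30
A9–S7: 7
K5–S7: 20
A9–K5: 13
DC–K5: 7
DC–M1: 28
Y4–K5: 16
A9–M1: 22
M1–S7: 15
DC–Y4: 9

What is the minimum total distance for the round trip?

Shortest round trip = 65 min.

DC-A9-M1-Y4-K5-S7-DC: 6+22+19+16+20+13 = 96
DC-A9-M1-Y4-S7-K5-DC: 6+22+19+4+20+7 = 78
DC-A9-M1-K5-Y4-S7-DC: 6+22+30+16+4+13 = 91
DC-A9-M1-K5-S7-Y4-DC: 6+22+30+20+4+9 = 91
DC-A9-M1-S7-Y4-K5-DC: 6+22+15+4+16+7 = 70
DC-A9-M1-S7-K5-Y4-DC: 6+22+15+20+16+9 = 88
DC-A9-Y4-M1-K5-S7-DC: 6+3+19+30+20+13 = 91
DC-A9-Y4-M1-S7-K5-DC: 6+3+19+15+20+7 = 70
DC-A9-Y4-K5-M1-S7-DC: 6+3+16+30+15+13 = 83
DC-A9-Y4-K5-S7-M1-DC: 6+3+16+20+15+28 = 88
DC-A9-Y4-S7-M1-K5-DC: 6+3+4+15+30+7 = 65
DC-A9-Y4-S7-K5-M1-DC: 6+3+4+20+30+28 = 91
DC-A9-K5-M1-Y4-S7-DC: 6+13+30+19+4+13 = 85
DC-A9-K5-M1-S7-Y4-DC: 6+13+30+15+4+9 = 77
… (46 more)
The minimum is 65.
One optimal route: DC → A9 → Y4 → S7 → M1 → K5 → DC (or its reverse).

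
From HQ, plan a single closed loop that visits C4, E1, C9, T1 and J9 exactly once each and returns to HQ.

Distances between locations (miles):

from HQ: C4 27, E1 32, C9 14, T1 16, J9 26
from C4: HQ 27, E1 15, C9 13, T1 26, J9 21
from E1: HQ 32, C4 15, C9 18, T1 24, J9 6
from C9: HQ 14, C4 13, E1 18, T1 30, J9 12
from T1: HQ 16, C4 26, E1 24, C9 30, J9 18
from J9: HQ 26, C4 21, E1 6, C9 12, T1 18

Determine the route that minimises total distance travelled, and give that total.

HQ → C4 → E1 → C9 → T1 → J9 → HQ: 27+15+18+30+18+26 = 134
HQ → C4 → E1 → C9 → J9 → T1 → HQ: 27+15+18+12+18+16 = 106
HQ → C4 → E1 → T1 → C9 → J9 → HQ: 27+15+24+30+12+26 = 134
HQ → C4 → E1 → T1 → J9 → C9 → HQ: 27+15+24+18+12+14 = 110
HQ → C4 → E1 → J9 → C9 → T1 → HQ: 27+15+6+12+30+16 = 106
HQ → C4 → E1 → J9 → T1 → C9 → HQ: 27+15+6+18+30+14 = 110
HQ → C4 → C9 → E1 → T1 → J9 → HQ: 27+13+18+24+18+26 = 126
HQ → C4 → C9 → E1 → J9 → T1 → HQ: 27+13+18+6+18+16 = 98
HQ → C4 → C9 → T1 → E1 → J9 → HQ: 27+13+30+24+6+26 = 126
HQ → C4 → C9 → T1 → J9 → E1 → HQ: 27+13+30+18+6+32 = 126
HQ → C4 → C9 → J9 → E1 → T1 → HQ: 27+13+12+6+24+16 = 98
HQ → C4 → C9 → J9 → T1 → E1 → HQ: 27+13+12+18+24+32 = 126
HQ → C4 → T1 → E1 → C9 → J9 → HQ: 27+26+24+18+12+26 = 133
HQ → C4 → T1 → E1 → J9 → C9 → HQ: 27+26+24+6+12+14 = 109
… (46 more)
HQ → C9 → C4 → E1 → J9 → T1 → HQ: 14+13+15+6+18+16 = 82  ← best
The minimum is 82.
One optimal route: HQ → C9 → C4 → E1 → J9 → T1 → HQ (or its reverse).

Minimum total distance: 82 miles.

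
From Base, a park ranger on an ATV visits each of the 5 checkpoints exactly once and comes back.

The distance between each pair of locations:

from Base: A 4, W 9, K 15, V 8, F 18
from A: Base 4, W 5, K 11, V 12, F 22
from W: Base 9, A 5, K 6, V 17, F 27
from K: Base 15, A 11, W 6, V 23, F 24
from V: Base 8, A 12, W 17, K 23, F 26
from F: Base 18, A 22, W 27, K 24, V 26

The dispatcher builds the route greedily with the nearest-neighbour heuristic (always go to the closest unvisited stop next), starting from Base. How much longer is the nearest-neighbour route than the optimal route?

From Base: A=4, V=8, W=9, K=15, F=18 → choose A (4).
From A: W=5, K=11, V=12, F=22 → choose W (5).
From W: K=6, V=17, F=27 → choose K (6).
From K: V=23, F=24 → choose V (23).
From V: F=26 → choose F (26).
NN route Base → A → W → K → V → F → Base costs 82.
Optimal: Base → A → W → K → F → V → Base costs 73 (by enumerating all 60 distinct tours).
Excess = 82 − 73 = 9.

The nearest-neighbour route is 9 longer than optimal.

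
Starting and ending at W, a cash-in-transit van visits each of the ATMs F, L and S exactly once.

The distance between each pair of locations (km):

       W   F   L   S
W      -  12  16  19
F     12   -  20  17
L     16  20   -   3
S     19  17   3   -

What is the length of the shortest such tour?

Minimum total distance: 48 km.

With 3 stops there are 3!/2 = 3 distinct round trips (a route and its reverse cost the same).
W → F → L → S → W: 12+20+3+19 = 54
W → F → S → L → W: 12+17+3+16 = 48
W → L → F → S → W: 16+20+17+19 = 72
The minimum is 48.
One optimal route: W → F → S → L → W (or its reverse).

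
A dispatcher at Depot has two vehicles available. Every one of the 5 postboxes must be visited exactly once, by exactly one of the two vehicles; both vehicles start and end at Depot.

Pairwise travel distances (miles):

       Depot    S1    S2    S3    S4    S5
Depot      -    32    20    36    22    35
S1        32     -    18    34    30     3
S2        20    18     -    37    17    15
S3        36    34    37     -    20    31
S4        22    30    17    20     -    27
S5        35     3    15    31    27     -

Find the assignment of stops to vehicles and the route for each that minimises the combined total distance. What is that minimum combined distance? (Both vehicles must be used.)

148 miles — the smallest possible combined total.

Check every non-empty split of the stops between the two vehicles; for each half take its own optimal tour:
  {S1} + {S2, S3, S4, S5}: 64 + 108 = 172
  {S2} + {S1, S3, S4, S5}: 40 + 108 = 148
  {S1, S2} + {S3, S4, S5}: 70 + 108 = 178
  {S3} + {S1, S2, S4, S5}: 72 + 89 = 161
  {S1, S3} + {S2, S4, S5}: 102 + 84 = 186
  {S2, S3} + {S1, S4, S5}: 93 + 84 = 177
  … (15 splits in total)
Best: vehicle 1 Depot → S2 → Depot = 40; vehicle 2 Depot → S1 → S5 → S3 → S4 → Depot = 108; combined 148.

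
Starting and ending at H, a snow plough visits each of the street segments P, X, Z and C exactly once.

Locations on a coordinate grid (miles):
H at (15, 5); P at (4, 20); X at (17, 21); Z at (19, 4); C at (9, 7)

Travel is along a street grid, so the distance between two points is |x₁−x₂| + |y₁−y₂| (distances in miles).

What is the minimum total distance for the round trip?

Minimum total distance: 64 miles.

There are 12 distinct closed tours to check (reversals are equivalent).
H → P → X → Z → C → H: 26+14+19+13+8 = 80
H → P → X → C → Z → H: 26+14+22+13+5 = 80
H → P → Z → X → C → H: 26+31+19+22+8 = 106
H → P → Z → C → X → H: 26+31+13+22+18 = 110
H → P → C → X → Z → H: 26+18+22+19+5 = 90
H → P → C → Z → X → H: 26+18+13+19+18 = 94
H → X → P → Z → C → H: 18+14+31+13+8 = 84
H → X → P → C → Z → H: 18+14+18+13+5 = 68
H → X → Z → P → C → H: 18+19+31+18+8 = 94
H → X → C → P → Z → H: 18+22+18+31+5 = 94
H → Z → P → X → C → H: 5+31+14+22+8 = 80
H → Z → X → P → C → H: 5+19+14+18+8 = 64
The minimum is 64.
One optimal route: H → Z → X → P → C → H (or its reverse).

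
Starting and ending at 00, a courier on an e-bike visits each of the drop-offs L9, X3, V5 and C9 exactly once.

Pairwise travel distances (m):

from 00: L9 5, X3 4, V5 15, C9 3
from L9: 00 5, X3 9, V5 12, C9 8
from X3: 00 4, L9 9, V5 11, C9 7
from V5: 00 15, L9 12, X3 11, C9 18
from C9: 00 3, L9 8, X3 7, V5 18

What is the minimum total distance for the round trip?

38 m — the shortest possible round trip.

With 4 stops there are 4!/2 = 12 distinct round trips (a route and its reverse cost the same).
00-L9-X3-V5-C9-00: 5+9+11+18+3 = 46
00-L9-X3-C9-V5-00: 5+9+7+18+15 = 54
00-L9-V5-X3-C9-00: 5+12+11+7+3 = 38
00-L9-V5-C9-X3-00: 5+12+18+7+4 = 46
00-L9-C9-X3-V5-00: 5+8+7+11+15 = 46
00-L9-C9-V5-X3-00: 5+8+18+11+4 = 46
00-X3-L9-V5-C9-00: 4+9+12+18+3 = 46
00-X3-L9-C9-V5-00: 4+9+8+18+15 = 54
00-X3-V5-L9-C9-00: 4+11+12+8+3 = 38
00-X3-C9-L9-V5-00: 4+7+8+12+15 = 46
00-V5-L9-X3-C9-00: 15+12+9+7+3 = 46
00-V5-X3-L9-C9-00: 15+11+9+8+3 = 46
The minimum is 38.
One optimal route: 00 → L9 → V5 → X3 → C9 → 00 (or its reverse).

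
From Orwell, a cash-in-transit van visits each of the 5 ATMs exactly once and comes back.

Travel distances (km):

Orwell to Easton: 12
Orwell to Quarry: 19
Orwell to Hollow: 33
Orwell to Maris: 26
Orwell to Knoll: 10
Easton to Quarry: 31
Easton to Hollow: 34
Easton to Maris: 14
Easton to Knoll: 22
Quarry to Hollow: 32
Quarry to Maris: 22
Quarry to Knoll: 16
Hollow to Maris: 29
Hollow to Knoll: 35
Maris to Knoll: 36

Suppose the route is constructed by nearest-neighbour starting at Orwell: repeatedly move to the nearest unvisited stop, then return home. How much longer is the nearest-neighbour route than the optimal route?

From Orwell: Knoll=10, Easton=12, Quarry=19, Maris=26, Hollow=33 → choose Knoll (10).
From Knoll: Quarry=16, Easton=22, Hollow=35, Maris=36 → choose Quarry (16).
From Quarry: Maris=22, Easton=31, Hollow=32 → choose Maris (22).
From Maris: Easton=14, Hollow=29 → choose Easton (14).
From Easton: Hollow=34 → choose Hollow (34).
NN route Orwell → Knoll → Quarry → Maris → Easton → Hollow → Orwell costs 129.
Optimal: Orwell → Easton → Maris → Hollow → Quarry → Knoll → Orwell costs 113 (by enumerating all 60 distinct tours).
Excess = 129 − 113 = 16.

Excess over optimum: 16 km.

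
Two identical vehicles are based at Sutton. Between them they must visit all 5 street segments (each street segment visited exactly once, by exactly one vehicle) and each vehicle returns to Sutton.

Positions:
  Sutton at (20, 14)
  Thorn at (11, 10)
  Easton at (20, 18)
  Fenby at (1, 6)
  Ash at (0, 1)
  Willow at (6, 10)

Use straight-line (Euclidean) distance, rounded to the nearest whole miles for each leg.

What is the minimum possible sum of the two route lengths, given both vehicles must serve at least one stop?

Minimum combined distance: 58 miles.

Check every non-empty split of the stops between the two vehicles; for each half take its own optimal tour:
  {Thorn} + {Easton, Fenby, Ash, Willow}: 20 + 55 = 75
  {Easton} + {Thorn, Fenby, Ash, Willow}: 8 + 50 = 58
  {Thorn, Easton} + {Fenby, Ash, Willow}: 26 + 50 = 76
  {Fenby} + {Thorn, Easton, Ash, Willow}: 42 + 55 = 97
  {Thorn, Fenby} + {Easton, Ash, Willow}: 42 + 55 = 97
  {Easton, Fenby} + {Thorn, Ash, Willow}: 47 + 50 = 97
  … (15 splits in total)
Best: vehicle 1 Sutton → Easton → Sutton = 8; vehicle 2 Sutton → Thorn → Ash → Fenby → Willow → Sutton = 50; combined 58.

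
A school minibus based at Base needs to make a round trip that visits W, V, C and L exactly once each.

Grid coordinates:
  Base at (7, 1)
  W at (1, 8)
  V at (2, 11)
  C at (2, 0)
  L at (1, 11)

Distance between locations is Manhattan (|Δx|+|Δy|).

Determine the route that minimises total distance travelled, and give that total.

Minimum total distance: 34.

With 4 stops there are 4!/2 = 12 distinct round trips (a route and its reverse cost the same).
Base - W - V - C - L - Base: 13+4+11+12+16 = 56
Base - W - V - L - C - Base: 13+4+1+12+6 = 36
Base - W - C - V - L - Base: 13+9+11+1+16 = 50
Base - W - C - L - V - Base: 13+9+12+1+15 = 50
Base - W - L - V - C - Base: 13+3+1+11+6 = 34
Base - W - L - C - V - Base: 13+3+12+11+15 = 54
Base - V - W - C - L - Base: 15+4+9+12+16 = 56
Base - V - W - L - C - Base: 15+4+3+12+6 = 40
Base - V - C - W - L - Base: 15+11+9+3+16 = 54
Base - V - L - W - C - Base: 15+1+3+9+6 = 34
Base - C - W - V - L - Base: 6+9+4+1+16 = 36
Base - C - V - W - L - Base: 6+11+4+3+16 = 40
The minimum is 34.
One optimal route: Base → W → L → V → C → Base (or its reverse).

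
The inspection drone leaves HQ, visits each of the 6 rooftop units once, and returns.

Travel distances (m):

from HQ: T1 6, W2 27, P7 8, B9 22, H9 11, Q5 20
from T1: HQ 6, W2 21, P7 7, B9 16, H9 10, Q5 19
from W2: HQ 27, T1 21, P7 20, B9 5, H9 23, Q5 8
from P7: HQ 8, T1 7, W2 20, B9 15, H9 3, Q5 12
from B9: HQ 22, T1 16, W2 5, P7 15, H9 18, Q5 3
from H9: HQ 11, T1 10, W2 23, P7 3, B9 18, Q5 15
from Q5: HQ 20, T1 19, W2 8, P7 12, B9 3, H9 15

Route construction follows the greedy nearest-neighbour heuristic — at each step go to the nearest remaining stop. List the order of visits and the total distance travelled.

HQ → [T1:6 / P7:8 / H9:11 / Q5:20 / B9:22 / W2:27] → T1 (6)
T1 → [P7:7 / H9:10 / B9:16 / Q5:19 / W2:21] → P7 (7)
P7 → [H9:3 / Q5:12 / B9:15 / W2:20] → H9 (3)
H9 → [Q5:15 / B9:18 / W2:23] → Q5 (15)
Q5 → [B9:3 / W2:8] → B9 (3)
B9 → [W2:5] → W2 (5)
Return W2→HQ: 27.
Total = 6 + 7 + 3 + 15 + 3 + 5 + 27 = 66.

Nearest-neighbour total = 66 m; route HQ → T1 → P7 → H9 → Q5 → B9 → W2 → HQ.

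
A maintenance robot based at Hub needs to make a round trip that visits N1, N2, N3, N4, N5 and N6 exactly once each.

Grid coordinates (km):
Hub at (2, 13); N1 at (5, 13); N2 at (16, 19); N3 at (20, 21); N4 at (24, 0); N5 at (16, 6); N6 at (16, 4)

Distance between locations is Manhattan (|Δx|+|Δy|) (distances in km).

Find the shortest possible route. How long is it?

86 km — the shortest possible round trip.

Hub → N1 → N2 → N3 → N4 → N5 → N6 → Hub: 3+17+6+25+14+2+23 = 90
Hub → N1 → N2 → N3 → N4 → N6 → N5 → Hub: 3+17+6+25+12+2+21 = 86
Hub → N1 → N2 → N3 → N5 → N4 → N6 → Hub: 3+17+6+19+14+12+23 = 94
Hub → N1 → N2 → N3 → N5 → N6 → N4 → Hub: 3+17+6+19+2+12+35 = 94
Hub → N1 → N2 → N3 → N6 → N4 → N5 → Hub: 3+17+6+21+12+14+21 = 94
Hub → N1 → N2 → N3 → N6 → N5 → N4 → Hub: 3+17+6+21+2+14+35 = 98
Hub → N1 → N2 → N4 → N3 → N5 → N6 → Hub: 3+17+27+25+19+2+23 = 116
Hub → N1 → N2 → N4 → N3 → N6 → N5 → Hub: 3+17+27+25+21+2+21 = 116
… (352 more)
The minimum is 86.
One optimal route: Hub → N1 → N2 → N3 → N4 → N6 → N5 → Hub (or its reverse).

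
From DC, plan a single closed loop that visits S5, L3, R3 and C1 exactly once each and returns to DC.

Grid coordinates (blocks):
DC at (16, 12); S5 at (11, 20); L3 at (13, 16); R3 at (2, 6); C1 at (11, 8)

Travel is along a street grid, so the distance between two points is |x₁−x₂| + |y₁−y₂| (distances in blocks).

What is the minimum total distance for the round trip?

Minimum total distance: 56 blocks.

With 4 stops there are 4!/2 = 12 distinct round trips (a route and its reverse cost the same).
DC-S5-L3-R3-C1-DC: 13+6+21+11+9 = 60
DC-S5-L3-C1-R3-DC: 13+6+10+11+20 = 60
DC-S5-R3-L3-C1-DC: 13+23+21+10+9 = 76
DC-S5-R3-C1-L3-DC: 13+23+11+10+7 = 64
DC-S5-C1-L3-R3-DC: 13+12+10+21+20 = 76
DC-S5-C1-R3-L3-DC: 13+12+11+21+7 = 64
DC-L3-S5-R3-C1-DC: 7+6+23+11+9 = 56
DC-L3-S5-C1-R3-DC: 7+6+12+11+20 = 56
DC-L3-R3-S5-C1-DC: 7+21+23+12+9 = 72
DC-L3-C1-S5-R3-DC: 7+10+12+23+20 = 72
DC-R3-S5-L3-C1-DC: 20+23+6+10+9 = 68
DC-R3-L3-S5-C1-DC: 20+21+6+12+9 = 68
The minimum is 56.
One optimal route: DC → L3 → S5 → R3 → C1 → DC (or its reverse).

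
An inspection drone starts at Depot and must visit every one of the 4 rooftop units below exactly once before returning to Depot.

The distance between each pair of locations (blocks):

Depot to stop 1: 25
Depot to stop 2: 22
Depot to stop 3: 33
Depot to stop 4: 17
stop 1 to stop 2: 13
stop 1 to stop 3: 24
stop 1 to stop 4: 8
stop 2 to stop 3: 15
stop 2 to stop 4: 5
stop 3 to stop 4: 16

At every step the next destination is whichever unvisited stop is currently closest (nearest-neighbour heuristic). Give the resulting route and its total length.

From Depot: distances to unvisited — stop 4=17, stop 2=22, stop 1=25, stop 3=33. Nearest is stop 4 (17).
From stop 4: distances to unvisited — stop 2=5, stop 1=8, stop 3=16. Nearest is stop 2 (5).
From stop 2: distances to unvisited — stop 1=13, stop 3=15. Nearest is stop 1 (13).
From stop 1: distances to unvisited — stop 3=24. Nearest is stop 3 (24).
Return stop 3→Depot: 33.
Total = 17 + 5 + 13 + 24 + 33 = 92.

Total distance 92 blocks via the nearest-neighbour route Depot → stop 4 → stop 2 → stop 1 → stop 3 → Depot.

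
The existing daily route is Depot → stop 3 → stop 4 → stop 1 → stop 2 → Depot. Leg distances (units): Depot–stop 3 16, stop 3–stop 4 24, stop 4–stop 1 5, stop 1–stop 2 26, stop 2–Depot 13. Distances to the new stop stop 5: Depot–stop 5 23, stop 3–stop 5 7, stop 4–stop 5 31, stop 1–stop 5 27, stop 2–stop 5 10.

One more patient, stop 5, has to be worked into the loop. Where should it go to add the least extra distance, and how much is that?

+11 — insert stop 5 between stop 1 and stop 2.

Insertion cost between consecutive stops i–j is d(i,stop 5) + d(stop 5,j) − d(i,j):
  between Depot and stop 3: 23 + 7 − 16 = 14
  between stop 3 and stop 4: 7 + 31 − 24 = 14
  between stop 4 and stop 1: 31 + 27 − 5 = 53
  between stop 1 and stop 2: 27 + 10 − 26 = 11
  between stop 2 and Depot: 10 + 23 − 13 = 20
Cheapest insertion is between stop 1 and stop 2, adding 11.
New total = 84 + 11 = 95.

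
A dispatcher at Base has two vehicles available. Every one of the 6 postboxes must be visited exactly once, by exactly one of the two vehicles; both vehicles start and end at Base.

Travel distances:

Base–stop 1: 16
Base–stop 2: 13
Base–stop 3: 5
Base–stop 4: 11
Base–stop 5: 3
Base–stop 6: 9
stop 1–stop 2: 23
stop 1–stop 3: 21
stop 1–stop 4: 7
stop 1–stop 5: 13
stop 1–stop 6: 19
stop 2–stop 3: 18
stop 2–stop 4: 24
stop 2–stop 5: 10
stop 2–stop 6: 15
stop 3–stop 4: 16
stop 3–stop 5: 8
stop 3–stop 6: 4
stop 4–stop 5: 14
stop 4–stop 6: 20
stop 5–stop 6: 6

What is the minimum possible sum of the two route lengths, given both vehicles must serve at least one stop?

Try each way of splitting the stops between the two vehicles (each non-empty) and, for each split, find the best tour for each vehicle:
  {stop 1} + {stop 2, stop 3, stop 4, stop 5, stop 6}: 32 + 59 = 91
  {stop 2} + {stop 1, stop 3, stop 4, stop 5, stop 6}: 26 + 46 = 72
  {stop 1, stop 2} + {stop 3, stop 4, stop 5, stop 6}: 52 + 40 = 92
  {stop 3} + {stop 1, stop 2, stop 4, stop 5, stop 6}: 10 + 65 = 75
  {stop 1, stop 3} + {stop 2, stop 4, stop 5, stop 6}: 42 + 59 = 101
  {stop 2, stop 3} + {stop 1, stop 4, stop 5, stop 6}: 36 + 46 = 82
  … (31 splits in total)
  {stop 1, stop 4} + {stop 2, stop 3, stop 5, stop 6}: 34 + 37 = 71  ← best
Best: vehicle 1 Base → stop 1 → stop 4 → Base = 34; vehicle 2 Base → stop 3 → stop 6 → stop 2 → stop 5 → Base = 37; combined 71.

71 — the smallest possible combined total.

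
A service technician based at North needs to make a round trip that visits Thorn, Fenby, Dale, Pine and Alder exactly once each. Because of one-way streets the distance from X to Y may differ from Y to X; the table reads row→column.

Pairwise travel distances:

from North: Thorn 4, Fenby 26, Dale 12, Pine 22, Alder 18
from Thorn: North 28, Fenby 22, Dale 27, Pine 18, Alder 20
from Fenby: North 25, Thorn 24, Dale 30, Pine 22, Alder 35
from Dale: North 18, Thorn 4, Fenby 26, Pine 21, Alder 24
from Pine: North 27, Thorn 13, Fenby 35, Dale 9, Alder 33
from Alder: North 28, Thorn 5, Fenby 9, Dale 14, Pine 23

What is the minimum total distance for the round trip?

North → Thorn → Fenby → Dale → Pine → Alder → North: 4+22+30+21+33+28 = 138
North → Thorn → Fenby → Dale → Alder → Pine → North: 4+22+30+24+23+27 = 130
North → Thorn → Fenby → Pine → Dale → Alder → North: 4+22+22+9+24+28 = 109
North → Thorn → Fenby → Pine → Alder → Dale → North: 4+22+22+33+14+18 = 113
North → Thorn → Fenby → Alder → Dale → Pine → North: 4+22+35+14+21+27 = 123
North → Thorn → Fenby → Alder → Pine → Dale → North: 4+22+35+23+9+18 = 111
North → Thorn → Dale → Fenby → Pine → Alder → North: 4+27+26+22+33+28 = 140
North → Thorn → Dale → Fenby → Alder → Pine → North: 4+27+26+35+23+27 = 142
North → Thorn → Dale → Pine → Fenby → Alder → North: 4+27+21+35+35+28 = 150
North → Thorn → Dale → Pine → Alder → Fenby → North: 4+27+21+33+9+25 = 119
North → Thorn → Dale → Alder → Fenby → Pine → North: 4+27+24+9+22+27 = 113
North → Thorn → Dale → Alder → Pine → Fenby → North: 4+27+24+23+35+25 = 138
North → Thorn → Pine → Fenby → Dale → Alder → North: 4+18+35+30+24+28 = 139
North → Thorn → Pine → Fenby → Alder → Dale → North: 4+18+35+35+14+18 = 124
… (106 more)
North → Thorn → Alder → Fenby → Pine → Dale → North: 4+20+9+22+9+18 = 82  ← best
The minimum is 82.
One optimal route: North → Thorn → Alder → Fenby → Pine → Dale → North.

Minimum total distance: 82.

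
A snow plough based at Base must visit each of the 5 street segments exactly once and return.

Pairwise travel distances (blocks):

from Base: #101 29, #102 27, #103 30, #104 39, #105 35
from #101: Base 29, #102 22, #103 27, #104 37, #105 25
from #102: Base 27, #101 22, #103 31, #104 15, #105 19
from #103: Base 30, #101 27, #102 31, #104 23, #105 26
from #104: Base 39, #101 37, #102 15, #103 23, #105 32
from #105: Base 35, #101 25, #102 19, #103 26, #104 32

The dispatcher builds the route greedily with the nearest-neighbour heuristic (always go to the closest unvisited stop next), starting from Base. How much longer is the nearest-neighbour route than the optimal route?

4 blocks longer than the optimal tour.

From Base: #102=27, #101=29, #103=30, #105=35, #104=39 → choose #102 (27).
From #102: #104=15, #105=19, #101=22, #103=31 → choose #104 (15).
From #104: #103=23, #105=32, #101=37 → choose #103 (23).
From #103: #105=26, #101=27 → choose #105 (26).
From #105: #101=25 → choose #101 (25).
NN route Base → #102 → #104 → #103 → #105 → #101 → Base costs 145.
Optimal: Base → #101 → #105 → #102 → #104 → #103 → Base costs 141 (by enumerating all 60 distinct tours).
Excess = 145 − 141 = 4.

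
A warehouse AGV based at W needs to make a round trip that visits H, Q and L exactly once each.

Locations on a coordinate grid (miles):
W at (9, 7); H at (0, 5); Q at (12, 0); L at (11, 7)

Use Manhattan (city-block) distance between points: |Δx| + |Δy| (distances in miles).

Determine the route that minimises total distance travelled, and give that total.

W - H - Q - L - W: 11+17+8+2 = 38
W - H - L - Q - W: 11+13+8+10 = 42
W - Q - H - L - W: 10+17+13+2 = 42
The minimum is 38.
One optimal route: W → H → Q → L → W (or its reverse).

Shortest round trip = 38 miles.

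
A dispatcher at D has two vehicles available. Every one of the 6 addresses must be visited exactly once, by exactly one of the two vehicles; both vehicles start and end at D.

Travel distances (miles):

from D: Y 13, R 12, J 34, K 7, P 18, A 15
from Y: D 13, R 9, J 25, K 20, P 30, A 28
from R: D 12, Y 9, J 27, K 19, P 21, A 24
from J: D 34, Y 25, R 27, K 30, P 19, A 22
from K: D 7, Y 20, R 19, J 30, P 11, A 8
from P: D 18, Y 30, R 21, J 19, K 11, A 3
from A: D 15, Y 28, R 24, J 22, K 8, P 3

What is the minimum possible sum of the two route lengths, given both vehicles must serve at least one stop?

Minimum combined distance: 97 miles.

Check every non-empty split of the stops between the two vehicles; for each half take its own optimal tour:
  {Y} + {R, J, K, P, A}: 26 + 76 = 102
  {R} + {Y, J, K, P, A}: 24 + 75 = 99
  {Y, R} + {J, K, P, A}: 34 + 71 = 105
  {J} + {Y, R, K, P, A}: 68 + 61 = 129
  {Y, J} + {R, K, P, A}: 72 + 51 = 123
  {R, J} + {Y, K, P, A}: 73 + 61 = 134
  … (31 splits in total)
  {K} + {Y, R, J, P, A}: 14 + 83 = 97  ← best
Best: vehicle 1 D → K → D = 14; vehicle 2 D → R → Y → J → P → A → D = 83; combined 97.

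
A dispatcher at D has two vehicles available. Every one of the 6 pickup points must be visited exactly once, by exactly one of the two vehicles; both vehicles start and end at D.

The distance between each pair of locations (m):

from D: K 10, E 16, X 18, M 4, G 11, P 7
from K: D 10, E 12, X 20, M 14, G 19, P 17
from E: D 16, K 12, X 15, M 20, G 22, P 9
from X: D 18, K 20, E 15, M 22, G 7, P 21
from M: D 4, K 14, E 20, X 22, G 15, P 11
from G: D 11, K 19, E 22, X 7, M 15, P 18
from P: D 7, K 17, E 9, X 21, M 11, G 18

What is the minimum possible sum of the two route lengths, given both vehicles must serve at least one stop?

Try each way of splitting the stops between the two vehicles (each non-empty) and, for each split, find the best tour for each vehicle:
  {K} + {E, X, M, G, P}: 20 + 57 = 77
  {E} + {K, X, M, G, P}: 32 + 70 = 102
  {K, E} + {X, M, G, P}: 38 + 54 = 92
  {X} + {K, E, M, G, P}: 36 + 66 = 102
  {K, X} + {E, M, G, P}: 48 + 57 = 105
  {E, X} + {K, M, G, P}: 49 + 62 = 111
  … (31 splits in total)
  {M} + {K, E, X, G, P}: 8 + 66 = 74  ← best
Best: vehicle 1 D → M → D = 8; vehicle 2 D → G → X → K → E → P → D = 66; combined 74.

74 m — the smallest possible combined total.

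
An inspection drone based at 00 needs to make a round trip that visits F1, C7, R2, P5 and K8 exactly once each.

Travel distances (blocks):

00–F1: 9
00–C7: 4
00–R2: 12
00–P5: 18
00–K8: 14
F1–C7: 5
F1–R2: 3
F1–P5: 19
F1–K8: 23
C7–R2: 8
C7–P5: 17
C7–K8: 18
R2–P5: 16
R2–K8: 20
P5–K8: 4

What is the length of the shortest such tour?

There are 60 distinct closed tours to check (reversals are equivalent).
00 → F1 → C7 → R2 → P5 → K8 → 00: 9+5+8+16+4+14 = 56
00 → F1 → C7 → R2 → K8 → P5 → 00: 9+5+8+20+4+18 = 64
00 → F1 → C7 → P5 → R2 → K8 → 00: 9+5+17+16+20+14 = 81
00 → F1 → C7 → P5 → K8 → R2 → 00: 9+5+17+4+20+12 = 67
00 → F1 → C7 → K8 → R2 → P5 → 00: 9+5+18+20+16+18 = 86
00 → F1 → C7 → K8 → P5 → R2 → 00: 9+5+18+4+16+12 = 64
00 → F1 → R2 → C7 → P5 → K8 → 00: 9+3+8+17+4+14 = 55
00 → F1 → R2 → C7 → K8 → P5 → 00: 9+3+8+18+4+18 = 60
00 → F1 → R2 → P5 → C7 → K8 → 00: 9+3+16+17+18+14 = 77
00 → F1 → R2 → P5 → K8 → C7 → 00: 9+3+16+4+18+4 = 54
00 → F1 → R2 → K8 → C7 → P5 → 00: 9+3+20+18+17+18 = 85
00 → F1 → R2 → K8 → P5 → C7 → 00: 9+3+20+4+17+4 = 57
00 → F1 → P5 → C7 → R2 → K8 → 00: 9+19+17+8+20+14 = 87
00 → F1 → P5 → C7 → K8 → R2 → 00: 9+19+17+18+20+12 = 95
… (46 more)
00 → C7 → F1 → R2 → P5 → K8 → 00: 4+5+3+16+4+14 = 46  ← best
The minimum is 46.
One optimal route: 00 → C7 → F1 → R2 → P5 → K8 → 00 (or its reverse).

Shortest round trip = 46 blocks.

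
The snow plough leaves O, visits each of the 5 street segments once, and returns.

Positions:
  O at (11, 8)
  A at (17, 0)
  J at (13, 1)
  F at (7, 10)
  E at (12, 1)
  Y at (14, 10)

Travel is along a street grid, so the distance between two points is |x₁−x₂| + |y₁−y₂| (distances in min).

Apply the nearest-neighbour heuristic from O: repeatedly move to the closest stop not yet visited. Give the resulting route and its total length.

46 min along O → Y → F → E → J → A → O.

From O: distances to unvisited — Y=5, F=6, E=8, J=9, A=14. Nearest is Y (5).
From Y: distances to unvisited — F=7, J=10, E=11, A=13. Nearest is F (7).
From F: distances to unvisited — E=14, J=15, A=20. Nearest is E (14).
From E: distances to unvisited — J=1, A=6. Nearest is J (1).
From J: distances to unvisited — A=5. Nearest is A (5).
Return A→O: 14.
Total = 5 + 7 + 14 + 1 + 5 + 14 = 46.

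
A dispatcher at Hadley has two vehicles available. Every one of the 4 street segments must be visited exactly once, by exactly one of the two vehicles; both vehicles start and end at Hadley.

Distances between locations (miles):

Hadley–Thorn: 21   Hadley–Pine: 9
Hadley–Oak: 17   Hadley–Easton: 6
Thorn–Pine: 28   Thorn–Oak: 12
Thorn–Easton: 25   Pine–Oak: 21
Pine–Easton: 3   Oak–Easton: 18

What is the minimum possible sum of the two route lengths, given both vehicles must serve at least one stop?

Try each way of splitting the stops between the two vehicles (each non-empty) and, for each split, find the best tour for each vehicle:
  {Thorn} + {Pine, Oak, Easton}: 42 + 47 = 89
  {Pine} + {Thorn, Oak, Easton}: 18 + 57 = 75
  {Thorn, Pine} + {Oak, Easton}: 58 + 41 = 99
  {Oak} + {Thorn, Pine, Easton}: 34 + 58 = 92
  {Thorn, Oak} + {Pine, Easton}: 50 + 18 = 68
  {Pine, Oak} + {Thorn, Easton}: 47 + 52 = 99
  … (7 splits in total)
Best: vehicle 1 Hadley → Thorn → Oak → Hadley = 50; vehicle 2 Hadley → Pine → Easton → Hadley = 18; combined 68.

Minimum combined distance: 68 miles.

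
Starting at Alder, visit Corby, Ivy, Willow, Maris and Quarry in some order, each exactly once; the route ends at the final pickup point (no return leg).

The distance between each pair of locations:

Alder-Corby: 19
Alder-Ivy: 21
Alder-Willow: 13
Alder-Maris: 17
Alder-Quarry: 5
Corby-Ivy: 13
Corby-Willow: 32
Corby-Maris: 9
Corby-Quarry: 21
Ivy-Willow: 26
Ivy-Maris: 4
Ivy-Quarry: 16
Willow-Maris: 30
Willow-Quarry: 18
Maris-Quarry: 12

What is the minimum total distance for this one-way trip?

There are 5! = 120 possible orderings.
Alder → Corby → Ivy → Willow → Maris → Quarry: 19+13+26+30+12 = 100
Alder → Corby → Ivy → Willow → Quarry → Maris: 19+13+26+18+12 = 88
Alder → Corby → Ivy → Maris → Willow → Quarry: 19+13+4+30+18 = 84
Alder → Corby → Ivy → Maris → Quarry → Willow: 19+13+4+12+18 = 66
Alder → Corby → Ivy → Quarry → Willow → Maris: 19+13+16+18+30 = 96
Alder → Corby → Ivy → Quarry → Maris → Willow: 19+13+16+12+30 = 90
Alder → Corby → Willow → Ivy → Maris → Quarry: 19+32+26+4+12 = 93
Alder → Corby → Willow → Ivy → Quarry → Maris: 19+32+26+16+12 = 105
Alder → Corby → Willow → Maris → Ivy → Quarry: 19+32+30+4+16 = 101
Alder → Corby → Willow → Maris → Quarry → Ivy: 19+32+30+12+16 = 109
Alder → Corby → Willow → Quarry → Ivy → Maris: 19+32+18+16+4 = 89
Alder → Corby → Willow → Quarry → Maris → Ivy: 19+32+18+12+4 = 85
Alder → Corby → Maris → Ivy → Willow → Quarry: 19+9+4+26+18 = 76
Alder → Corby → Maris → Ivy → Quarry → Willow: 19+9+4+16+18 = 66
… (106 more)
Alder → Willow → Quarry → Ivy → Maris → Corby: 13+18+16+4+9 = 60  ← best
The minimum is 60.
One shortest path: Alder → Willow → Quarry → Ivy → Maris → Corby.

Minimum one-way distance = 60.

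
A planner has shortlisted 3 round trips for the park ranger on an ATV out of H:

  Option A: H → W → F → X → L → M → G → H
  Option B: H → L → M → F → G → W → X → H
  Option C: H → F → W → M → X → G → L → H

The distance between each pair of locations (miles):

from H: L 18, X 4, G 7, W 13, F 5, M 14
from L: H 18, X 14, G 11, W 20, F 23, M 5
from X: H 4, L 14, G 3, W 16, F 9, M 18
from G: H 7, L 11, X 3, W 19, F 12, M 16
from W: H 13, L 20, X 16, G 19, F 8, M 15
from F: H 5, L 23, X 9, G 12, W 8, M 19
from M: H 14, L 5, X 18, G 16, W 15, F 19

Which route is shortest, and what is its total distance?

Shortest is Option A, total 72 miles.

Option A: 13 + 8 + 9 + 14 + 5 + 16 + 7 = 72
Option B: 18 + 5 + 19 + 12 + 19 + 16 + 4 = 93
Option C: 5 + 8 + 15 + 18 + 3 + 11 + 18 = 78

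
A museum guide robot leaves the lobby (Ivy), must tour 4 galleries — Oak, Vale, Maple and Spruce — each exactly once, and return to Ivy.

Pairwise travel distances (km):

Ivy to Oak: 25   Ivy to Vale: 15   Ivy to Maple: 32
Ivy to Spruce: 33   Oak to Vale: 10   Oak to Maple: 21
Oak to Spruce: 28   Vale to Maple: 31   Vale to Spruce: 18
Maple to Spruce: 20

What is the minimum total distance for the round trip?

There are 12 distinct closed tours to check (reversals are equivalent).
Ivy → Oak → Vale → Maple → Spruce → Ivy: 25+10+31+20+33 = 119
Ivy → Oak → Vale → Spruce → Maple → Ivy: 25+10+18+20+32 = 105
Ivy → Oak → Maple → Vale → Spruce → Ivy: 25+21+31+18+33 = 128
Ivy → Oak → Maple → Spruce → Vale → Ivy: 25+21+20+18+15 = 99
Ivy → Oak → Spruce → Vale → Maple → Ivy: 25+28+18+31+32 = 134
Ivy → Oak → Spruce → Maple → Vale → Ivy: 25+28+20+31+15 = 119
Ivy → Vale → Oak → Maple → Spruce → Ivy: 15+10+21+20+33 = 99
Ivy → Vale → Oak → Spruce → Maple → Ivy: 15+10+28+20+32 = 105
Ivy → Vale → Maple → Oak → Spruce → Ivy: 15+31+21+28+33 = 128
Ivy → Vale → Spruce → Oak → Maple → Ivy: 15+18+28+21+32 = 114
Ivy → Maple → Oak → Vale → Spruce → Ivy: 32+21+10+18+33 = 114
Ivy → Maple → Vale → Oak → Spruce → Ivy: 32+31+10+28+33 = 134
The minimum is 99.
One optimal route: Ivy → Oak → Maple → Spruce → Vale → Ivy (or its reverse).

Minimum total distance: 99 km.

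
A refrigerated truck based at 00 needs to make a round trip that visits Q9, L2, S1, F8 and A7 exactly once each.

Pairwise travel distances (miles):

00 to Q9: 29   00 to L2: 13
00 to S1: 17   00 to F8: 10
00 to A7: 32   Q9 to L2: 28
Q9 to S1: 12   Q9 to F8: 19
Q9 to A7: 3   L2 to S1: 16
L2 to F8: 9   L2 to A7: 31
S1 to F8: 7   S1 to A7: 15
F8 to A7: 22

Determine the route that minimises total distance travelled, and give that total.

There are 60 distinct closed tours to check (reversals are equivalent).
00 - Q9 - L2 - S1 - F8 - A7 - 00: 29+28+16+7+22+32 = 134
00 - Q9 - L2 - S1 - A7 - F8 - 00: 29+28+16+15+22+10 = 120
00 - Q9 - L2 - F8 - S1 - A7 - 00: 29+28+9+7+15+32 = 120
00 - Q9 - L2 - F8 - A7 - S1 - 00: 29+28+9+22+15+17 = 120
00 - Q9 - L2 - A7 - S1 - F8 - 00: 29+28+31+15+7+10 = 120
00 - Q9 - L2 - A7 - F8 - S1 - 00: 29+28+31+22+7+17 = 134
00 - Q9 - S1 - L2 - F8 - A7 - 00: 29+12+16+9+22+32 = 120
00 - Q9 - S1 - L2 - A7 - F8 - 00: 29+12+16+31+22+10 = 120
00 - Q9 - S1 - F8 - L2 - A7 - 00: 29+12+7+9+31+32 = 120
00 - Q9 - S1 - F8 - A7 - L2 - 00: 29+12+7+22+31+13 = 114
00 - Q9 - S1 - A7 - L2 - F8 - 00: 29+12+15+31+9+10 = 106
00 - Q9 - S1 - A7 - F8 - L2 - 00: 29+12+15+22+9+13 = 100
00 - Q9 - F8 - L2 - S1 - A7 - 00: 29+19+9+16+15+32 = 120
00 - Q9 - F8 - L2 - A7 - S1 - 00: 29+19+9+31+15+17 = 120
… (46 more)
00 - Q9 - A7 - S1 - F8 - L2 - 00: 29+3+15+7+9+13 = 76  ← best
The minimum is 76.
One optimal route: 00 → Q9 → A7 → S1 → F8 → L2 → 00 (or its reverse).

Shortest round trip = 76 miles.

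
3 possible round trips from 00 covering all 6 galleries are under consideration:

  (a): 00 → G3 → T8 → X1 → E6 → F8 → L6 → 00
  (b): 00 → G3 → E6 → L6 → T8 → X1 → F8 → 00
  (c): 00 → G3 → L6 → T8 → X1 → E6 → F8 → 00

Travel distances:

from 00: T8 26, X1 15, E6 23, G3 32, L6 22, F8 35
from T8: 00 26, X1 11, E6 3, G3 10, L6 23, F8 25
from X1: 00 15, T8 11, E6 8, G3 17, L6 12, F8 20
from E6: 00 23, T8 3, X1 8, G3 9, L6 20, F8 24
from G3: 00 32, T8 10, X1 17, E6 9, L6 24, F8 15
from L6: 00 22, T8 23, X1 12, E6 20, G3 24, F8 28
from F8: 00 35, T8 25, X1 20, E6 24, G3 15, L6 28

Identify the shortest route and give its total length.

Shortest is (a), total 135.

(a): 32 + 10 + 11 + 8 + 24 + 28 + 22 = 135
(b): 32 + 9 + 20 + 23 + 11 + 20 + 35 = 150
(c): 32 + 24 + 23 + 11 + 8 + 24 + 35 = 157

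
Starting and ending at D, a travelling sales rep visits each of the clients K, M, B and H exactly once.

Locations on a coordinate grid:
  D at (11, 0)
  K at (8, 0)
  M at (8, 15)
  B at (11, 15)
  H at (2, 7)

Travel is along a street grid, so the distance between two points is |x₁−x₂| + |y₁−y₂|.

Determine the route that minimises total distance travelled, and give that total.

With 4 stops there are 4!/2 = 12 distinct round trips (a route and its reverse cost the same).
D-K-M-B-H-D: 3+15+3+17+16 = 54
D-K-M-H-B-D: 3+15+14+17+15 = 64
D-K-B-M-H-D: 3+18+3+14+16 = 54
D-K-B-H-M-D: 3+18+17+14+18 = 70
D-K-H-M-B-D: 3+13+14+3+15 = 48
D-K-H-B-M-D: 3+13+17+3+18 = 54
D-M-K-B-H-D: 18+15+18+17+16 = 84
D-M-K-H-B-D: 18+15+13+17+15 = 78
D-M-B-K-H-D: 18+3+18+13+16 = 68
D-M-H-K-B-D: 18+14+13+18+15 = 78
D-B-K-M-H-D: 15+18+15+14+16 = 78
D-B-M-K-H-D: 15+3+15+13+16 = 62
The minimum is 48.
One optimal route: D → K → H → M → B → D (or its reverse).

Shortest round trip = 48.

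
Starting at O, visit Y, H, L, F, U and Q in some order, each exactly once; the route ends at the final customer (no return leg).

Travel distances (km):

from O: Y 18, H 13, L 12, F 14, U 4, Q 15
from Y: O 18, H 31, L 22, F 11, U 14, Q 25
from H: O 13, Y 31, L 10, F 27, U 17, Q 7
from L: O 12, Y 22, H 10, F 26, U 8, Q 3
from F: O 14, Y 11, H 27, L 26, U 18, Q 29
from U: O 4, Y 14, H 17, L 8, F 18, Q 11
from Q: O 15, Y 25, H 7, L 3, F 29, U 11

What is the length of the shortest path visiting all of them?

Shortest open route: 56 km.

There are 6! = 720 possible orderings.
O - Y - H - L - F - U - Q: 18+31+10+26+18+11 = 114
O - Y - H - L - F - Q - U: 18+31+10+26+29+11 = 125
O - Y - H - L - U - F - Q: 18+31+10+8+18+29 = 114
O - Y - H - L - U - Q - F: 18+31+10+8+11+29 = 107
O - Y - H - L - Q - F - U: 18+31+10+3+29+18 = 109
O - Y - H - L - Q - U - F: 18+31+10+3+11+18 = 91
O - Y - H - F - L - U - Q: 18+31+27+26+8+11 = 121
O - Y - H - F - L - Q - U: 18+31+27+26+3+11 = 116
… (712 more)
O - H - Q - L - U - Y - F: 13+7+3+8+14+11 = 56  ← best
The minimum is 56.
One shortest path: O → H → Q → L → U → Y → F.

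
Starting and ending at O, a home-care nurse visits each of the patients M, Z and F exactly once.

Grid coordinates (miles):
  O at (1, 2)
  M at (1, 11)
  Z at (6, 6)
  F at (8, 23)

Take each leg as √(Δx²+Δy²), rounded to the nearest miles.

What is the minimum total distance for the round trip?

46 miles — the shortest possible round trip.

With 3 stops there are 3!/2 = 3 distinct round trips (a route and its reverse cost the same).
O → M → Z → F → O: 9+7+17+22 = 55
O → M → F → Z → O: 9+14+17+6 = 46
O → Z → M → F → O: 6+7+14+22 = 49
The minimum is 46.
One optimal route: O → M → F → Z → O (or its reverse).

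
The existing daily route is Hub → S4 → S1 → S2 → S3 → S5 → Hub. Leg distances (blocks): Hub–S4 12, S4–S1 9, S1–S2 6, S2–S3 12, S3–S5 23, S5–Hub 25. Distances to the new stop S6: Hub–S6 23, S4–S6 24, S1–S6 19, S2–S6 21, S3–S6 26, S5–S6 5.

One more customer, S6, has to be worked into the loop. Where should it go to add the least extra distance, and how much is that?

Minimum extra distance: 3 blocks, inserting S6 between S5 and Hub.

Insertion cost between consecutive stops i–j is d(i,S6) + d(S6,j) − d(i,j):
  between Hub and S4: 23 + 24 − 12 = 35
  between S4 and S1: 24 + 19 − 9 = 34
  between S1 and S2: 19 + 21 − 6 = 34
  between S2 and S3: 21 + 26 − 12 = 35
  between S3 and S5: 26 + 5 − 23 = 8
  between S5 and Hub: 5 + 23 − 25 = 3
Cheapest insertion is between S5 and Hub, adding 3.
New total = 87 + 3 = 90.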